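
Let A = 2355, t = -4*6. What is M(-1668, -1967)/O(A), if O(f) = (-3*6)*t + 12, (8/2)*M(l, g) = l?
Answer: -139/148 ≈ -0.93919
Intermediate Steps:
M(l, g) = l/4
t = -24
O(f) = 444 (O(f) = -3*6*(-24) + 12 = -18*(-24) + 12 = 432 + 12 = 444)
M(-1668, -1967)/O(A) = ((¼)*(-1668))/444 = -417*1/444 = -139/148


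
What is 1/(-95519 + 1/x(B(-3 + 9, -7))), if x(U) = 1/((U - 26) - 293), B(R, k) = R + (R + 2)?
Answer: -1/95824 ≈ -1.0436e-5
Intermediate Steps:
B(R, k) = 2 + 2*R (B(R, k) = R + (2 + R) = 2 + 2*R)
x(U) = 1/(-319 + U) (x(U) = 1/((-26 + U) - 293) = 1/(-319 + U))
1/(-95519 + 1/x(B(-3 + 9, -7))) = 1/(-95519 + 1/(1/(-319 + (2 + 2*(-3 + 9))))) = 1/(-95519 + 1/(1/(-319 + (2 + 2*6)))) = 1/(-95519 + 1/(1/(-319 + (2 + 12)))) = 1/(-95519 + 1/(1/(-319 + 14))) = 1/(-95519 + 1/(1/(-305))) = 1/(-95519 + 1/(-1/305)) = 1/(-95519 - 305) = 1/(-95824) = -1/95824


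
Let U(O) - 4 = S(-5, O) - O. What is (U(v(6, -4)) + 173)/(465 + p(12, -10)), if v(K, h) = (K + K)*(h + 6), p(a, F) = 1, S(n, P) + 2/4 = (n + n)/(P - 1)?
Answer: 6995/21436 ≈ 0.32632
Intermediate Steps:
S(n, P) = -½ + 2*n/(-1 + P) (S(n, P) = -½ + (n + n)/(P - 1) = -½ + (2*n)/(-1 + P) = -½ + 2*n/(-1 + P))
v(K, h) = 2*K*(6 + h) (v(K, h) = (2*K)*(6 + h) = 2*K*(6 + h))
U(O) = 4 - O + (-19 - O)/(2*(-1 + O)) (U(O) = 4 + ((1 - O + 4*(-5))/(2*(-1 + O)) - O) = 4 + ((1 - O - 20)/(2*(-1 + O)) - O) = 4 + ((-19 - O)/(2*(-1 + O)) - O) = 4 + (-O + (-19 - O)/(2*(-1 + O))) = 4 - O + (-19 - O)/(2*(-1 + O)))
(U(v(6, -4)) + 173)/(465 + p(12, -10)) = ((-27 - 2*144*(6 - 4)² + 9*(2*6*(6 - 4)))/(2*(-1 + 2*6*(6 - 4))) + 173)/(465 + 1) = ((-27 - 2*(2*6*2)² + 9*(2*6*2))/(2*(-1 + 2*6*2)) + 173)/466 = ((-27 - 2*24² + 9*24)/(2*(-1 + 24)) + 173)*(1/466) = ((½)*(-27 - 2*576 + 216)/23 + 173)*(1/466) = ((½)*(1/23)*(-27 - 1152 + 216) + 173)*(1/466) = ((½)*(1/23)*(-963) + 173)*(1/466) = (-963/46 + 173)*(1/466) = (6995/46)*(1/466) = 6995/21436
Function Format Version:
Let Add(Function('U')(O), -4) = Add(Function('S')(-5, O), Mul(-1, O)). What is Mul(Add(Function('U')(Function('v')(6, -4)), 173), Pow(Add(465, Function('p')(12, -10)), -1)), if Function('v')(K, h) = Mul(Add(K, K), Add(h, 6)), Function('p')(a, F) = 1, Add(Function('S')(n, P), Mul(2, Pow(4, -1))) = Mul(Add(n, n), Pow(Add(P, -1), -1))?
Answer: Rational(6995, 21436) ≈ 0.32632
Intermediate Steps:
Function('S')(n, P) = Add(Rational(-1, 2), Mul(2, n, Pow(Add(-1, P), -1))) (Function('S')(n, P) = Add(Rational(-1, 2), Mul(Add(n, n), Pow(Add(P, -1), -1))) = Add(Rational(-1, 2), Mul(Mul(2, n), Pow(Add(-1, P), -1))) = Add(Rational(-1, 2), Mul(2, n, Pow(Add(-1, P), -1))))
Function('v')(K, h) = Mul(2, K, Add(6, h)) (Function('v')(K, h) = Mul(Mul(2, K), Add(6, h)) = Mul(2, K, Add(6, h)))
Function('U')(O) = Add(4, Mul(-1, O), Mul(Rational(1, 2), Pow(Add(-1, O), -1), Add(-19, Mul(-1, O)))) (Function('U')(O) = Add(4, Add(Mul(Rational(1, 2), Pow(Add(-1, O), -1), Add(1, Mul(-1, O), Mul(4, -5))), Mul(-1, O))) = Add(4, Add(Mul(Rational(1, 2), Pow(Add(-1, O), -1), Add(1, Mul(-1, O), -20)), Mul(-1, O))) = Add(4, Add(Mul(Rational(1, 2), Pow(Add(-1, O), -1), Add(-19, Mul(-1, O))), Mul(-1, O))) = Add(4, Add(Mul(-1, O), Mul(Rational(1, 2), Pow(Add(-1, O), -1), Add(-19, Mul(-1, O))))) = Add(4, Mul(-1, O), Mul(Rational(1, 2), Pow(Add(-1, O), -1), Add(-19, Mul(-1, O)))))
Mul(Add(Function('U')(Function('v')(6, -4)), 173), Pow(Add(465, Function('p')(12, -10)), -1)) = Mul(Add(Mul(Rational(1, 2), Pow(Add(-1, Mul(2, 6, Add(6, -4))), -1), Add(-27, Mul(-2, Pow(Mul(2, 6, Add(6, -4)), 2)), Mul(9, Mul(2, 6, Add(6, -4))))), 173), Pow(Add(465, 1), -1)) = Mul(Add(Mul(Rational(1, 2), Pow(Add(-1, Mul(2, 6, 2)), -1), Add(-27, Mul(-2, Pow(Mul(2, 6, 2), 2)), Mul(9, Mul(2, 6, 2)))), 173), Pow(466, -1)) = Mul(Add(Mul(Rational(1, 2), Pow(Add(-1, 24), -1), Add(-27, Mul(-2, Pow(24, 2)), Mul(9, 24))), 173), Rational(1, 466)) = Mul(Add(Mul(Rational(1, 2), Pow(23, -1), Add(-27, Mul(-2, 576), 216)), 173), Rational(1, 466)) = Mul(Add(Mul(Rational(1, 2), Rational(1, 23), Add(-27, -1152, 216)), 173), Rational(1, 466)) = Mul(Add(Mul(Rational(1, 2), Rational(1, 23), -963), 173), Rational(1, 466)) = Mul(Add(Rational(-963, 46), 173), Rational(1, 466)) = Mul(Rational(6995, 46), Rational(1, 466)) = Rational(6995, 21436)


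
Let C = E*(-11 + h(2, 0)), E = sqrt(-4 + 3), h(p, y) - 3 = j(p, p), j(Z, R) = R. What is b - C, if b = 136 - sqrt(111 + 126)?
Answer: 136 - sqrt(237) + 6*I ≈ 120.61 + 6.0*I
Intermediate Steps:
h(p, y) = 3 + p
E = I (E = sqrt(-1) = I ≈ 1.0*I)
b = 136 - sqrt(237) ≈ 120.61
C = -6*I (C = I*(-11 + (3 + 2)) = I*(-11 + 5) = I*(-6) = -6*I ≈ -6.0*I)
b - C = (136 - sqrt(237)) - (-6)*I = (136 - sqrt(237)) + 6*I = 136 - sqrt(237) + 6*I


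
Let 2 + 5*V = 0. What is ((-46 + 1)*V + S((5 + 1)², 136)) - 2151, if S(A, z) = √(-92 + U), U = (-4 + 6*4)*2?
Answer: -2133 + 2*I*√13 ≈ -2133.0 + 7.2111*I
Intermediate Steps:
V = -⅖ (V = -⅖ + (⅕)*0 = -⅖ + 0 = -⅖ ≈ -0.40000)
U = 40 (U = (-4 + 24)*2 = 20*2 = 40)
S(A, z) = 2*I*√13 (S(A, z) = √(-92 + 40) = √(-52) = 2*I*√13)
((-46 + 1)*V + S((5 + 1)², 136)) - 2151 = ((-46 + 1)*(-⅖) + 2*I*√13) - 2151 = (-45*(-⅖) + 2*I*√13) - 2151 = (18 + 2*I*√13) - 2151 = -2133 + 2*I*√13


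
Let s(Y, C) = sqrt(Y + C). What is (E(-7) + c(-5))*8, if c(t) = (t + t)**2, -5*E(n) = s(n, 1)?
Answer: 800 - 8*I*sqrt(6)/5 ≈ 800.0 - 3.9192*I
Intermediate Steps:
s(Y, C) = sqrt(C + Y)
E(n) = -sqrt(1 + n)/5
c(t) = 4*t**2 (c(t) = (2*t)**2 = 4*t**2)
(E(-7) + c(-5))*8 = (-sqrt(1 - 7)/5 + 4*(-5)**2)*8 = (-I*sqrt(6)/5 + 4*25)*8 = (-I*sqrt(6)/5 + 100)*8 = (100 - I*sqrt(6)/5)*8 = 800 - 8*I*sqrt(6)/5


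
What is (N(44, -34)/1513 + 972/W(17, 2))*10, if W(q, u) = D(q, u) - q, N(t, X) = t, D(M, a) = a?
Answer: -979984/1513 ≈ -647.71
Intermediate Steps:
W(q, u) = u - q
(N(44, -34)/1513 + 972/W(17, 2))*10 = (44/1513 + 972/(2 - 1*17))*10 = (44*(1/1513) + 972/(2 - 17))*10 = (44/1513 + 972/(-15))*10 = (44/1513 + 972*(-1/15))*10 = (44/1513 - 324/5)*10 = -489992/7565*10 = -979984/1513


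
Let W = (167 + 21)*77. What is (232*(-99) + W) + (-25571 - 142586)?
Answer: -176649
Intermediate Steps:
W = 14476 (W = 188*77 = 14476)
(232*(-99) + W) + (-25571 - 142586) = (232*(-99) + 14476) + (-25571 - 142586) = (-22968 + 14476) - 168157 = -8492 - 168157 = -176649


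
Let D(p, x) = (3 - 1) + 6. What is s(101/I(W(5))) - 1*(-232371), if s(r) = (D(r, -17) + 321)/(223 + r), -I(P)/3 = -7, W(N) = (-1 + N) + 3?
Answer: 1111669773/4784 ≈ 2.3237e+5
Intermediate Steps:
W(N) = 2 + N
I(P) = 21 (I(P) = -3*(-7) = 21)
D(p, x) = 8 (D(p, x) = 2 + 6 = 8)
s(r) = 329/(223 + r) (s(r) = (8 + 321)/(223 + r) = 329/(223 + r))
s(101/I(W(5))) - 1*(-232371) = 329/(223 + 101/21) - 1*(-232371) = 329/(223 + 101*(1/21)) + 232371 = 329/(223 + 101/21) + 232371 = 329/(4784/21) + 232371 = 329*(21/4784) + 232371 = 6909/4784 + 232371 = 1111669773/4784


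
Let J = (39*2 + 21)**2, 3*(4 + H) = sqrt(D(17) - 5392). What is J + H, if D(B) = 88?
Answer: 9797 + 2*I*sqrt(1326)/3 ≈ 9797.0 + 24.276*I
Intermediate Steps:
H = -4 + 2*I*sqrt(1326)/3 (H = -4 + sqrt(88 - 5392)/3 = -4 + sqrt(-5304)/3 = -4 + (2*I*sqrt(1326))/3 = -4 + 2*I*sqrt(1326)/3 ≈ -4.0 + 24.276*I)
J = 9801 (J = (78 + 21)**2 = 99**2 = 9801)
J + H = 9801 + (-4 + 2*I*sqrt(1326)/3) = 9797 + 2*I*sqrt(1326)/3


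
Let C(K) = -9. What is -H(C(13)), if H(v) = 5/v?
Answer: 5/9 ≈ 0.55556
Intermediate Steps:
-H(C(13)) = -5/(-9) = -5*(-1)/9 = -1*(-5/9) = 5/9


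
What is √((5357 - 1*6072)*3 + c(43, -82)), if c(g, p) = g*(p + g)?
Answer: 7*I*√78 ≈ 61.822*I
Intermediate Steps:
c(g, p) = g*(g + p)
√((5357 - 1*6072)*3 + c(43, -82)) = √((5357 - 1*6072)*3 + 43*(43 - 82)) = √((5357 - 6072)*3 + 43*(-39)) = √(-715*3 - 1677) = √(-2145 - 1677) = √(-3822) = 7*I*√78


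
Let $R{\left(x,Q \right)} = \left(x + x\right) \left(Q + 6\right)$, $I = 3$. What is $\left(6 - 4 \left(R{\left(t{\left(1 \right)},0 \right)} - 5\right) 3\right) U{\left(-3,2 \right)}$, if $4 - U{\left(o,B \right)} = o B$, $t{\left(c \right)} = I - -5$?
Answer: $-10860$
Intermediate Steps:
$t{\left(c \right)} = 8$ ($t{\left(c \right)} = 3 - -5 = 3 + 5 = 8$)
$R{\left(x,Q \right)} = 2 x \left(6 + Q\right)$
$U{\left(o,B \right)} = 4 - B o$ ($U{\left(o,B \right)} = 4 - o B = 4 - B o$)
$\left(6 - 4 \left(R{\left(t{\left(1 \right)},0 \right)} - 5\right) 3\right) U{\left(-3,2 \right)} = \left(6 - 4 \left(2 \cdot 8 \left(6 + 0\right) - 5\right) 3\right) \left(4 - 2 \left(-3\right)\right) = \left(6 - 4 \left(2 \cdot 8 \cdot 6 - 5\right) 3\right) \left(4 + 6\right) = \left(6 - 4 \left(96 - 5\right) 3\right) 10 = \left(6 - 4 \cdot 91 \cdot 3\right) 10 = \left(6 - 1092\right) 10 = \left(-1086\right) 10 = -10860$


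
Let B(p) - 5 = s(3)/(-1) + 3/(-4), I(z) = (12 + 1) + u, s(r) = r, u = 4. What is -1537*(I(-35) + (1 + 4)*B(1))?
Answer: -142941/4 ≈ -35735.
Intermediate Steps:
I(z) = 17 (I(z) = (12 + 1) + 4 = 13 + 4 = 17)
B(p) = 5/4 (B(p) = 5 + (3/(-1) + 3/(-4)) = 5 + (3*(-1) + 3*(-¼)) = 5 + (-3 - ¾) = 5 - 15/4 = 5/4)
-1537*(I(-35) + (1 + 4)*B(1)) = -1537*(17 + (1 + 4)*(5/4)) = -1537*(17 + 5*(5/4)) = -1537*(17 + 25/4) = -1537*93/4 = -142941/4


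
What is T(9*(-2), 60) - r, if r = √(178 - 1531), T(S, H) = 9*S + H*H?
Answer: 3438 - I*√1353 ≈ 3438.0 - 36.783*I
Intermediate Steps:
T(S, H) = H² + 9*S (T(S, H) = 9*S + H² = H² + 9*S)
r = I*√1353 (r = √(-1353) = I*√1353 ≈ 36.783*I)
T(9*(-2), 60) - r = (60² + 9*(9*(-2))) - I*√1353 = (3600 + 9*(-18)) - I*√1353 = (3600 - 162) - I*√1353 = 3438 - I*√1353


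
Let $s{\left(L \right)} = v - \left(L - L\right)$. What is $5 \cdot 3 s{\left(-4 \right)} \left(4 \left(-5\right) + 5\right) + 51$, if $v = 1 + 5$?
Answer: $-1299$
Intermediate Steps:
$v = 6$
$s{\left(L \right)} = 6$ ($s{\left(L \right)} = 6 - \left(L - L\right) = 6 - 0 = 6 + 0 = 6$)
$5 \cdot 3 s{\left(-4 \right)} \left(4 \left(-5\right) + 5\right) + 51 = 5 \cdot 3 \cdot 6 \left(4 \left(-5\right) + 5\right) + 51 = 15 \cdot 6 \left(-20 + 5\right) + 51 = 90 \left(-15\right) + 51 = -1350 + 51 = -1299$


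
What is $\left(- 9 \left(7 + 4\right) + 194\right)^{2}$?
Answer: $9025$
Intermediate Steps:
$\left(- 9 \left(7 + 4\right) + 194\right)^{2} = \left(\left(-9\right) 11 + 194\right)^{2} = \left(-99 + 194\right)^{2} = 95^{2} = 9025$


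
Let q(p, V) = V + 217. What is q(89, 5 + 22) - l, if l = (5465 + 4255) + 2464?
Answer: -11940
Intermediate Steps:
q(p, V) = 217 + V
l = 12184 (l = 9720 + 2464 = 12184)
q(89, 5 + 22) - l = (217 + (5 + 22)) - 1*12184 = (217 + 27) - 12184 = 244 - 12184 = -11940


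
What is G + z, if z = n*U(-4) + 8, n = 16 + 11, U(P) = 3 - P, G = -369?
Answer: -172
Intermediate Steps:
n = 27
z = 197 (z = 27*(3 - 1*(-4)) + 8 = 27*(3 + 4) + 8 = 27*7 + 8 = 189 + 8 = 197)
G + z = -369 + 197 = -172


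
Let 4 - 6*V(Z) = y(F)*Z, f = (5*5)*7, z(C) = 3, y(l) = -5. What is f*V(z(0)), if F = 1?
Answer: 3325/6 ≈ 554.17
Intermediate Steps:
f = 175 (f = 25*7 = 175)
V(Z) = ⅔ + 5*Z/6 (V(Z) = ⅔ - (-5)*Z/6 = ⅔ + 5*Z/6)
f*V(z(0)) = 175*(⅔ + (⅚)*3) = 175*(⅔ + 5/2) = 175*(19/6) = 3325/6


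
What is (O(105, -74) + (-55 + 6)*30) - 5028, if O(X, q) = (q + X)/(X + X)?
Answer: -1364549/210 ≈ -6497.9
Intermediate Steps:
O(X, q) = (X + q)/(2*X) (O(X, q) = (X + q)/((2*X)) = (X + q)*(1/(2*X)) = (X + q)/(2*X))
(O(105, -74) + (-55 + 6)*30) - 5028 = ((½)*(105 - 74)/105 + (-55 + 6)*30) - 5028 = ((½)*(1/105)*31 - 49*30) - 5028 = (31/210 - 1470) - 5028 = -308669/210 - 5028 = -1364549/210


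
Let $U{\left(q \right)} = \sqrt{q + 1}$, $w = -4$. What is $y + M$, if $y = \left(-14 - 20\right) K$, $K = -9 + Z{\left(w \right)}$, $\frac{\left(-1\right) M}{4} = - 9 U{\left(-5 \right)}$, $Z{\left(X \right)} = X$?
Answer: $442 + 72 i \approx 442.0 + 72.0 i$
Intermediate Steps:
$U{\left(q \right)} = \sqrt{1 + q}$
$M = 72 i$ ($M = - 4 \left(- 9 \sqrt{1 - 5}\right) = - 4 \left(- 9 \sqrt{-4}\right) = - 4 \left(- 9 \cdot 2 i\right) = - 4 \left(- 18 i\right) = 72 i \approx 72.0 i$)
$K = -13$ ($K = -9 - 4 = -13$)
$y = 442$ ($y = \left(-14 - 20\right) \left(-13\right) = \left(-34\right) \left(-13\right) = 442$)
$y + M = 442 + 72 i$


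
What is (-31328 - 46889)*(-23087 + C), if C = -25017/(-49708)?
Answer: 122791442953/68 ≈ 1.8058e+9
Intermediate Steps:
C = 25017/49708 (C = -25017*(-1/49708) = 25017/49708 ≈ 0.50328)
(-31328 - 46889)*(-23087 + C) = (-31328 - 46889)*(-23087 + 25017/49708) = -78217*(-1147583579/49708) = 122791442953/68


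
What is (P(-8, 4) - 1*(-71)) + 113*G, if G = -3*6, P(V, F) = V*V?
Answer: -1899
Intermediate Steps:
P(V, F) = V²
G = -18
(P(-8, 4) - 1*(-71)) + 113*G = ((-8)² - 1*(-71)) + 113*(-18) = (64 + 71) - 2034 = 135 - 2034 = -1899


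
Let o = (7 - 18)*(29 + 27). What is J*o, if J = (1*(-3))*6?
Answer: 11088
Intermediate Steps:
o = -616 (o = -11*56 = -616)
J = -18 (J = -3*6 = -18)
J*o = -18*(-616) = 11088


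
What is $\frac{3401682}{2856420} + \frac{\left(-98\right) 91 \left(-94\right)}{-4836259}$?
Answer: $\frac{2342816858833}{2302397822130} \approx 1.0176$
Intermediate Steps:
$\frac{3401682}{2856420} + \frac{\left(-98\right) 91 \left(-94\right)}{-4836259} = 3401682 \cdot \frac{1}{2856420} + \left(-8918\right) \left(-94\right) \left(- \frac{1}{4836259}\right) = \frac{566947}{476070} + 838292 \left(- \frac{1}{4836259}\right) = \frac{566947}{476070} - \frac{838292}{4836259} = \frac{2342816858833}{2302397822130}$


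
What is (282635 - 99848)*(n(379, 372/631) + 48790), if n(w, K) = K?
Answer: 5627438144394/631 ≈ 8.9183e+9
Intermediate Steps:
(282635 - 99848)*(n(379, 372/631) + 48790) = (282635 - 99848)*(372/631 + 48790) = 182787*(372*(1/631) + 48790) = 182787*(372/631 + 48790) = 182787*(30786862/631) = 5627438144394/631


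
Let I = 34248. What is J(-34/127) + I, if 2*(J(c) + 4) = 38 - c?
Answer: 4351418/127 ≈ 34263.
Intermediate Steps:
J(c) = 15 - c/2 (J(c) = -4 + (38 - c)/2 = -4 + (19 - c/2) = 15 - c/2)
J(-34/127) + I = (15 - (-17)/127) + 34248 = (15 - ½*(-34/127)) + 34248 = (15 + 17/127) + 34248 = 1922/127 + 34248 = 4351418/127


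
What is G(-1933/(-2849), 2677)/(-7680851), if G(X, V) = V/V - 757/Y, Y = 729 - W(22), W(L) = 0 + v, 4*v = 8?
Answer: 30/5583978677 ≈ 5.3725e-9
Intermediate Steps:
v = 2 (v = (1/4)*8 = 2)
W(L) = 2 (W(L) = 0 + 2 = 2)
Y = 727 (Y = 729 - 1*2 = 729 - 2 = 727)
G(X, V) = -30/727 (G(X, V) = V/V - 757/727 = 1 - 757*1/727 = 1 - 757/727 = -30/727)
G(-1933/(-2849), 2677)/(-7680851) = -30/727/(-7680851) = -30/727*(-1/7680851) = 30/5583978677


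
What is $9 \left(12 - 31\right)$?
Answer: $-171$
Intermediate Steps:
$9 \left(12 - 31\right) = 9 \left(-19\right) = -171$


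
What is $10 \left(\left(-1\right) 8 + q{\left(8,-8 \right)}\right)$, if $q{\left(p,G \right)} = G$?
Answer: $-160$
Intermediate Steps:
$10 \left(\left(-1\right) 8 + q{\left(8,-8 \right)}\right) = 10 \left(\left(-1\right) 8 - 8\right) = 10 \left(-8 - 8\right) = 10 \left(-16\right) = -160$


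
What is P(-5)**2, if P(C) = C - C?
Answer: 0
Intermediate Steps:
P(C) = 0
P(-5)**2 = 0**2 = 0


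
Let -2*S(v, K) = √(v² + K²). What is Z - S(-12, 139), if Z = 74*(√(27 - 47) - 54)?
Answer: -3996 + √19465/2 + 148*I*√5 ≈ -3926.2 + 330.94*I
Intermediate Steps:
Z = -3996 + 148*I*√5 (Z = 74*(√(-20) - 54) = 74*(2*I*√5 - 54) = 74*(-54 + 2*I*√5) = -3996 + 148*I*√5 ≈ -3996.0 + 330.94*I)
S(v, K) = -√(K² + v²)/2 (S(v, K) = -√(v² + K²)/2 = -√(K² + v²)/2)
Z - S(-12, 139) = (-3996 + 148*I*√5) - (-1)*√(139² + (-12)²)/2 = (-3996 + 148*I*√5) - (-1)*√(19321 + 144)/2 = (-3996 + 148*I*√5) - (-1)*√19465/2 = (-3996 + 148*I*√5) + √19465/2 = -3996 + √19465/2 + 148*I*√5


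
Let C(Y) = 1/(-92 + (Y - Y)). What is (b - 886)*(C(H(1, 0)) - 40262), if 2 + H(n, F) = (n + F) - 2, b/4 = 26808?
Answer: -196958375165/46 ≈ -4.2817e+9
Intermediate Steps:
b = 107232 (b = 4*26808 = 107232)
H(n, F) = -4 + F + n (H(n, F) = -2 + ((n + F) - 2) = -2 + ((F + n) - 2) = -2 + (-2 + F + n) = -4 + F + n)
C(Y) = -1/92 (C(Y) = 1/(-92 + 0) = 1/(-92) = -1/92)
(b - 886)*(C(H(1, 0)) - 40262) = (107232 - 886)*(-1/92 - 40262) = 106346*(-3704105/92) = -196958375165/46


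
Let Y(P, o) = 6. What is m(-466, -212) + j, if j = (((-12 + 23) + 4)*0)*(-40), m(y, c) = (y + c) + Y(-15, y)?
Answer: -672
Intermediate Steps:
m(y, c) = 6 + c + y (m(y, c) = (y + c) + 6 = (c + y) + 6 = 6 + c + y)
j = 0 (j = ((11 + 4)*0)*(-40) = (15*0)*(-40) = 0*(-40) = 0)
m(-466, -212) + j = (6 - 212 - 466) + 0 = -672 + 0 = -672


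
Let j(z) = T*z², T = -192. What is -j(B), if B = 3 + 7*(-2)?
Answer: 23232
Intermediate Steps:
B = -11 (B = 3 - 14 = -11)
j(z) = -192*z²
-j(B) = -(-192)*(-11)² = -(-192)*121 = -1*(-23232) = 23232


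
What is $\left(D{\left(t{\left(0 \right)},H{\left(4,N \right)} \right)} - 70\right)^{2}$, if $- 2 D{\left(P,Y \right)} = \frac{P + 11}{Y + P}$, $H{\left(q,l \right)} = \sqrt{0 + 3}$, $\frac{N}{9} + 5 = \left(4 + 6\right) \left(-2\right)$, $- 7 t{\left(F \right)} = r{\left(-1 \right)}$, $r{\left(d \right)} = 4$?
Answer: $\frac{347934787}{68644} + \frac{4760476 \sqrt{3}}{17161} \approx 5549.2$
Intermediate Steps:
$t{\left(F \right)} = - \frac{4}{7}$ ($t{\left(F \right)} = \left(- \frac{1}{7}\right) 4 = - \frac{4}{7}$)
$N = -225$ ($N = -45 + 9 \left(4 + 6\right) \left(-2\right) = -45 + 9 \cdot 10 \left(-2\right) = -45 + 9 \left(-20\right) = -45 - 180 = -225$)
$H{\left(q,l \right)} = \sqrt{3}$
$D{\left(P,Y \right)} = - \frac{11 + P}{2 \left(P + Y\right)}$ ($D{\left(P,Y \right)} = - \frac{\left(P + 11\right) \frac{1}{Y + P}}{2} = - \frac{\left(11 + P\right) \frac{1}{P + Y}}{2} = - \frac{\frac{1}{P + Y} \left(11 + P\right)}{2} = - \frac{11 + P}{2 \left(P + Y\right)}$)
$\left(D{\left(t{\left(0 \right)},H{\left(4,N \right)} \right)} - 70\right)^{2} = \left(\frac{-11 - - \frac{4}{7}}{2 \left(- \frac{4}{7} + \sqrt{3}\right)} - 70\right)^{2} = \left(\frac{-11 + \frac{4}{7}}{2 \left(- \frac{4}{7} + \sqrt{3}\right)} - 70\right)^{2} = \left(\frac{1}{2} \frac{1}{- \frac{4}{7} + \sqrt{3}} \left(- \frac{73}{7}\right) - 70\right)^{2} = \left(- \frac{73}{14 \left(- \frac{4}{7} + \sqrt{3}\right)} - 70\right)^{2} = \left(-70 - \frac{73}{14 \left(- \frac{4}{7} + \sqrt{3}\right)}\right)^{2}$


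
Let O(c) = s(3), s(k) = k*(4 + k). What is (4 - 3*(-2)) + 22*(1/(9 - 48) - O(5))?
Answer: -17650/39 ≈ -452.56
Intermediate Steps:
O(c) = 21 (O(c) = 3*(4 + 3) = 3*7 = 21)
(4 - 3*(-2)) + 22*(1/(9 - 48) - O(5)) = (4 - 3*(-2)) + 22*(1/(9 - 48) - 1*21) = (4 + 6) + 22*(1/(-39) - 21) = 10 + 22*(-1/39 - 21) = 10 + 22*(-820/39) = 10 - 18040/39 = -17650/39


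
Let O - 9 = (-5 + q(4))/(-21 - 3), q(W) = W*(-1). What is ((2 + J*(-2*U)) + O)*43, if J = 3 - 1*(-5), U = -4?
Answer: 25929/8 ≈ 3241.1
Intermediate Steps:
J = 8 (J = 3 + 5 = 8)
q(W) = -W
O = 75/8 (O = 9 + (-5 - 1*4)/(-21 - 3) = 9 + (-5 - 4)/(-24) = 9 - 9*(-1/24) = 9 + 3/8 = 75/8 ≈ 9.3750)
((2 + J*(-2*U)) + O)*43 = ((2 + 8*(-2*(-4))) + 75/8)*43 = ((2 + 8*8) + 75/8)*43 = ((2 + 64) + 75/8)*43 = (66 + 75/8)*43 = (603/8)*43 = 25929/8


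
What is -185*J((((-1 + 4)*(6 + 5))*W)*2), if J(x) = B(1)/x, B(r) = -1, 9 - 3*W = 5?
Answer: 185/88 ≈ 2.1023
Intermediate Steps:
W = 4/3 (W = 3 - ⅓*5 = 3 - 5/3 = 4/3 ≈ 1.3333)
J(x) = -1/x
-185*J((((-1 + 4)*(6 + 5))*W)*2) = -(-185)/((((-1 + 4)*(6 + 5))*(4/3))*2) = -(-185)/(((3*11)*(4/3))*2) = -(-185)/((33*(4/3))*2) = -(-185)/(44*2) = -(-185)/88 = -185*(-1/88) = 185/88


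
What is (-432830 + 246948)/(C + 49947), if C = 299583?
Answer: -92941/174765 ≈ -0.53181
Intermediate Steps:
(-432830 + 246948)/(C + 49947) = (-432830 + 246948)/(299583 + 49947) = -185882/349530 = -185882*1/349530 = -92941/174765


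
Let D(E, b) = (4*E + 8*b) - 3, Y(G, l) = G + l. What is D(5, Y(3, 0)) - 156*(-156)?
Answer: 24377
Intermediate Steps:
D(E, b) = -3 + 4*E + 8*b
D(5, Y(3, 0)) - 156*(-156) = (-3 + 4*5 + 8*(3 + 0)) - 156*(-156) = (-3 + 20 + 8*3) + 24336 = (-3 + 20 + 24) + 24336 = 41 + 24336 = 24377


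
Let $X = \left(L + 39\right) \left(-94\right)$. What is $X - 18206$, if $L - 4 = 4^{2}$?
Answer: $-23752$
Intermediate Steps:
$L = 20$ ($L = 4 + 4^{2} = 4 + 16 = 20$)
$X = -5546$ ($X = \left(20 + 39\right) \left(-94\right) = 59 \left(-94\right) = -5546$)
$X - 18206 = -5546 - 18206 = -23752$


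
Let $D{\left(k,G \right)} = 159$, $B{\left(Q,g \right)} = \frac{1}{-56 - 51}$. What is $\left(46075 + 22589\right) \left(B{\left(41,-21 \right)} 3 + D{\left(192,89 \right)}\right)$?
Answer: $\frac{1167974640}{107} \approx 1.0916 \cdot 10^{7}$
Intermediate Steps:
$B{\left(Q,g \right)} = - \frac{1}{107}$ ($B{\left(Q,g \right)} = \frac{1}{-107} = - \frac{1}{107}$)
$\left(46075 + 22589\right) \left(B{\left(41,-21 \right)} 3 + D{\left(192,89 \right)}\right) = \left(46075 + 22589\right) \left(\left(- \frac{1}{107}\right) 3 + 159\right) = 68664 \left(- \frac{3}{107} + 159\right) = 68664 \cdot \frac{17010}{107} = \frac{1167974640}{107}$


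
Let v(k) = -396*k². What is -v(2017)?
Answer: 1611042444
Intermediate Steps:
-v(2017) = -(-396)*2017² = -(-396)*4068289 = -1*(-1611042444) = 1611042444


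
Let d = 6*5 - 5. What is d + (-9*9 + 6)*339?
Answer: -25400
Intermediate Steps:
d = 25 (d = 30 - 5 = 25)
d + (-9*9 + 6)*339 = 25 + (-9*9 + 6)*339 = 25 + (-81 + 6)*339 = 25 - 75*339 = 25 - 25425 = -25400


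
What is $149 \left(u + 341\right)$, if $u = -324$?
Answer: $2533$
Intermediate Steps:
$149 \left(u + 341\right) = 149 \left(-324 + 341\right) = 149 \cdot 17 = 2533$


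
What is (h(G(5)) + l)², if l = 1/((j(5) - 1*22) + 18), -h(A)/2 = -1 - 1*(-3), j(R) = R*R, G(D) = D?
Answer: 6889/441 ≈ 15.621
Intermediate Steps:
j(R) = R²
h(A) = -4 (h(A) = -2*(-1 - 1*(-3)) = -2*(-1 + 3) = -2*2 = -4)
l = 1/21 (l = 1/((5² - 1*22) + 18) = 1/((25 - 22) + 18) = 1/(3 + 18) = 1/21 ≈ 0.047619)
(h(G(5)) + l)² = (-4 + 1/21)² = (-83/21)² = 6889/441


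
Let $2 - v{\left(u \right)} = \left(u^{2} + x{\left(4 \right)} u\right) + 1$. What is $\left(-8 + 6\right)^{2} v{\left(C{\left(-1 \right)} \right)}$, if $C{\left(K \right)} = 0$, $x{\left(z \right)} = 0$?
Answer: $4$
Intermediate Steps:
$v{\left(u \right)} = 1 - u^{2}$ ($v{\left(u \right)} = 2 - \left(\left(u^{2} + 0 u\right) + 1\right) = 2 - \left(\left(u^{2} + 0\right) + 1\right) = 2 - \left(u^{2} + 1\right) = 2 - \left(1 + u^{2}\right) = 1 - u^{2}$)
$\left(-8 + 6\right)^{2} v{\left(C{\left(-1 \right)} \right)} = \left(-8 + 6\right)^{2} \left(1 - 0^{2}\right) = \left(-2\right)^{2} \left(1 - 0\right) = 4 \left(1 + 0\right) = 4 \cdot 1 = 4$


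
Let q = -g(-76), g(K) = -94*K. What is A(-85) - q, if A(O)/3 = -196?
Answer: 6556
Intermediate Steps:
A(O) = -588 (A(O) = 3*(-196) = -588)
q = -7144 (q = -(-94)*(-76) = -1*7144 = -7144)
A(-85) - q = -588 - 1*(-7144) = -588 + 7144 = 6556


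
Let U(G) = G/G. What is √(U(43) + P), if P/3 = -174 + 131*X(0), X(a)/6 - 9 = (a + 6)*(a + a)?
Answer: √20701 ≈ 143.88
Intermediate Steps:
X(a) = 54 + 12*a*(6 + a) (X(a) = 54 + 6*((a + 6)*(a + a)) = 54 + 6*((6 + a)*(2*a)) = 54 + 6*(2*a*(6 + a)) = 54 + 12*a*(6 + a))
U(G) = 1
P = 20700 (P = 3*(-174 + 131*(54 + 12*0² + 72*0)) = 3*(-174 + 131*(54 + 12*0 + 0)) = 3*(-174 + 131*(54 + 0 + 0)) = 3*(-174 + 131*54) = 3*(-174 + 7074) = 3*6900 = 20700)
√(U(43) + P) = √(1 + 20700) = √20701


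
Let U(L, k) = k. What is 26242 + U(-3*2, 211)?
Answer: 26453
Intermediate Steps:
26242 + U(-3*2, 211) = 26242 + 211 = 26453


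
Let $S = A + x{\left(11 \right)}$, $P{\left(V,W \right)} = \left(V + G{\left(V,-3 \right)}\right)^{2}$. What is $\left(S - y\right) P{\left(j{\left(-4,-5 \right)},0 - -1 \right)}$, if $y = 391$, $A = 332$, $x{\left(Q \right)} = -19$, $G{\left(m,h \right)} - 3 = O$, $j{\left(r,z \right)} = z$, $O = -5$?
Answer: $-3822$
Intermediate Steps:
$G{\left(m,h \right)} = -2$ ($G{\left(m,h \right)} = 3 - 5 = -2$)
$P{\left(V,W \right)} = \left(-2 + V\right)^{2}$ ($P{\left(V,W \right)} = \left(V - 2\right)^{2} = \left(-2 + V\right)^{2}$)
$S = 313$ ($S = 332 - 19 = 313$)
$\left(S - y\right) P{\left(j{\left(-4,-5 \right)},0 - -1 \right)} = \left(313 - 391\right) \left(-2 - 5\right)^{2} = \left(313 - 391\right) \left(-7\right)^{2} = \left(-78\right) 49 = -3822$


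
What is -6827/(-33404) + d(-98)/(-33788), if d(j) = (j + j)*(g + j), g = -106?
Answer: -276238715/282163588 ≈ -0.97900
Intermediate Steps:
d(j) = 2*j*(-106 + j) (d(j) = (j + j)*(-106 + j) = (2*j)*(-106 + j) = 2*j*(-106 + j))
-6827/(-33404) + d(-98)/(-33788) = -6827/(-33404) + (2*(-98)*(-106 - 98))/(-33788) = -6827*(-1/33404) + (2*(-98)*(-204))*(-1/33788) = 6827/33404 + 39984*(-1/33788) = 6827/33404 - 9996/8447 = -276238715/282163588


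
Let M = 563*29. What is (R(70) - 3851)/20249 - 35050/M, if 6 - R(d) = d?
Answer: -773647655/330605423 ≈ -2.3401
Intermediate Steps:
R(d) = 6 - d
M = 16327
(R(70) - 3851)/20249 - 35050/M = ((6 - 1*70) - 3851)/20249 - 35050/16327 = ((6 - 70) - 3851)*(1/20249) - 35050*1/16327 = (-64 - 3851)*(1/20249) - 35050/16327 = -3915*1/20249 - 35050/16327 = -3915/20249 - 35050/16327 = -773647655/330605423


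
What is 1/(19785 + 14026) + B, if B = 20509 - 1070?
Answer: 657252030/33811 ≈ 19439.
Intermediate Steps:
B = 19439
1/(19785 + 14026) + B = 1/(19785 + 14026) + 19439 = 1/33811 + 19439 = 657252030/33811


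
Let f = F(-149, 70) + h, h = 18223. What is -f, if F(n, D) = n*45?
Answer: -11518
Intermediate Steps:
F(n, D) = 45*n
f = 11518 (f = 45*(-149) + 18223 = -6705 + 18223 = 11518)
-f = -1*11518 = -11518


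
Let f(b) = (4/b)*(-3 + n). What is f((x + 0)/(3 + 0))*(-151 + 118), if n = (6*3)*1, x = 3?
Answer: -1980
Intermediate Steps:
n = 18 (n = 18*1 = 18)
f(b) = 60/b (f(b) = (4/b)*(-3 + 18) = (4/b)*15 = 60/b)
f((x + 0)/(3 + 0))*(-151 + 118) = (60/(((3 + 0)/(3 + 0))))*(-151 + 118) = (60/((3/3)))*(-33) = (60/((3*(⅓))))*(-33) = (60/1)*(-33) = (60*1)*(-33) = 60*(-33) = -1980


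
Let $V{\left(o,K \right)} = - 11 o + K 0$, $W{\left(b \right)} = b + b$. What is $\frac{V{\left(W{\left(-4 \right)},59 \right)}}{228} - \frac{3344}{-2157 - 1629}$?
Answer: $\frac{45650}{35967} \approx 1.2692$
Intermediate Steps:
$W{\left(b \right)} = 2 b$
$V{\left(o,K \right)} = - 11 o$ ($V{\left(o,K \right)} = - 11 o + 0 = - 11 o$)
$\frac{V{\left(W{\left(-4 \right)},59 \right)}}{228} - \frac{3344}{-2157 - 1629} = \frac{\left(-11\right) 2 \left(-4\right)}{228} - \frac{3344}{-2157 - 1629} = \left(-11\right) \left(-8\right) \frac{1}{228} - \frac{3344}{-2157 - 1629} = 88 \cdot \frac{1}{228} - \frac{3344}{-3786} = \frac{22}{57} - - \frac{1672}{1893} = \frac{22}{57} + \frac{1672}{1893} = \frac{45650}{35967}$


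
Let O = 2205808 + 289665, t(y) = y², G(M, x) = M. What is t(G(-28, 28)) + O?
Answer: 2496257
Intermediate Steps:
O = 2495473
t(G(-28, 28)) + O = (-28)² + 2495473 = 784 + 2495473 = 2496257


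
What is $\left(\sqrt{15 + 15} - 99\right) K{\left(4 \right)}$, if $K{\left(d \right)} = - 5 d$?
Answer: $1980 - 20 \sqrt{30} \approx 1870.5$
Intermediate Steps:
$\left(\sqrt{15 + 15} - 99\right) K{\left(4 \right)} = \left(\sqrt{15 + 15} - 99\right) \left(\left(-5\right) 4\right) = \left(\sqrt{30} - 99\right) \left(-20\right) = \left(-99 + \sqrt{30}\right) \left(-20\right) = 1980 - 20 \sqrt{30}$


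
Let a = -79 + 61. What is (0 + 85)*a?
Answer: -1530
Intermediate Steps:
a = -18
(0 + 85)*a = (0 + 85)*(-18) = 85*(-18) = -1530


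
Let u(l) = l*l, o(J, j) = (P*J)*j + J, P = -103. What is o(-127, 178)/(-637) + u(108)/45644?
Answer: -3795181587/1038401 ≈ -3654.8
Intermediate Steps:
o(J, j) = J - 103*J*j (o(J, j) = (-103*J)*j + J = -103*J*j + J = J - 103*J*j)
u(l) = l²
o(-127, 178)/(-637) + u(108)/45644 = -127*(1 - 103*178)/(-637) + 108²/45644 = -127*(1 - 18334)*(-1/637) + 11664*(1/45644) = -127*(-18333)*(-1/637) + 2916/11411 = 2328291*(-1/637) + 2916/11411 = -332613/91 + 2916/11411 = -3795181587/1038401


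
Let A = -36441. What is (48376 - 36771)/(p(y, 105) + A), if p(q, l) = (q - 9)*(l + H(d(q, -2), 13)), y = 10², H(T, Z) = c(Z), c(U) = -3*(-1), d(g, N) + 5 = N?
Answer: -11605/26613 ≈ -0.43607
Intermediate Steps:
d(g, N) = -5 + N
c(U) = 3
H(T, Z) = 3
y = 100
p(q, l) = (-9 + q)*(3 + l) (p(q, l) = (q - 9)*(l + 3) = (-9 + q)*(3 + l))
(48376 - 36771)/(p(y, 105) + A) = (48376 - 36771)/((-27 - 9*105 + 3*100 + 105*100) - 36441) = 11605/((-27 - 945 + 300 + 10500) - 36441) = 11605/(9828 - 36441) = 11605/(-26613) = 11605*(-1/26613) = -11605/26613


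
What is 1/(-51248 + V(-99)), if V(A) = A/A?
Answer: -1/51247 ≈ -1.9513e-5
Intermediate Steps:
V(A) = 1
1/(-51248 + V(-99)) = 1/(-51248 + 1) = 1/(-51247) = -1/51247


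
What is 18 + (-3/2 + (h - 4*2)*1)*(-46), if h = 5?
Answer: 225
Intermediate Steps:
18 + (-3/2 + (h - 4*2)*1)*(-46) = 18 + (-3/2 + (5 - 4*2)*1)*(-46) = 18 + (-3*½ + (5 - 1*8)*1)*(-46) = 18 + (-3/2 + (5 - 8)*1)*(-46) = 18 + (-3/2 - 3*1)*(-46) = 18 + (-3/2 - 3)*(-46) = 18 - 9/2*(-46) = 18 + 207 = 225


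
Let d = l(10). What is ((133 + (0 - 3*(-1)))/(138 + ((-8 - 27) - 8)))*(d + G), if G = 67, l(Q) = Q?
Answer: 10472/95 ≈ 110.23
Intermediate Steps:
d = 10
((133 + (0 - 3*(-1)))/(138 + ((-8 - 27) - 8)))*(d + G) = ((133 + (0 - 3*(-1)))/(138 + ((-8 - 27) - 8)))*(10 + 67) = ((133 + (0 + 3))/(138 + (-35 - 8)))*77 = ((133 + 3)/(138 - 43))*77 = (136/95)*77 = 10472/95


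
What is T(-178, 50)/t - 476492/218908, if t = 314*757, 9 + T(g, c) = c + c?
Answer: -28310318697/13008498446 ≈ -2.1763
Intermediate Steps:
T(g, c) = -9 + 2*c (T(g, c) = -9 + (c + c) = -9 + 2*c)
t = 237698
T(-178, 50)/t - 476492/218908 = (-9 + 2*50)/237698 - 476492/218908 = (-9 + 100)*(1/237698) - 476492*1/218908 = 91*(1/237698) - 119123/54727 = 91/237698 - 119123/54727 = -28310318697/13008498446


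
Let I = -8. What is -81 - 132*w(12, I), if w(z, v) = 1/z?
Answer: -92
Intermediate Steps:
-81 - 132*w(12, I) = -81 - 132/12 = -81 - 132*1/12 = -81 - 11 = -92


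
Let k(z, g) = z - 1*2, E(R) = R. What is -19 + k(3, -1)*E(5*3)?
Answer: -4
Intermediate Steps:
k(z, g) = -2 + z (k(z, g) = z - 2 = -2 + z)
-19 + k(3, -1)*E(5*3) = -19 + (-2 + 3)*(5*3) = -19 + 1*15 = -19 + 15 = -4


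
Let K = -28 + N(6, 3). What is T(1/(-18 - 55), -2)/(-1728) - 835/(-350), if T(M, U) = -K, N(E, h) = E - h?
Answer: 143413/60480 ≈ 2.3712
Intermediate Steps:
K = -25 (K = -28 + (6 - 1*3) = -28 + (6 - 3) = -28 + 3 = -25)
T(M, U) = 25 (T(M, U) = -1*(-25) = 25)
T(1/(-18 - 55), -2)/(-1728) - 835/(-350) = 25/(-1728) - 835/(-350) = 25*(-1/1728) - 835*(-1/350) = -25/1728 + 167/70 = 143413/60480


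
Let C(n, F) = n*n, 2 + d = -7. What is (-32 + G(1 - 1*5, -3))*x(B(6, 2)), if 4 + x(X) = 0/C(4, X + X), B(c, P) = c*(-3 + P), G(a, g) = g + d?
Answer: 176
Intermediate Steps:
d = -9 (d = -2 - 7 = -9)
G(a, g) = -9 + g (G(a, g) = g - 9 = -9 + g)
C(n, F) = n**2
x(X) = -4 (x(X) = -4 + 0/(4**2) = -4 + 0/16 = -4 + 0*(1/16) = -4 + 0 = -4)
(-32 + G(1 - 1*5, -3))*x(B(6, 2)) = (-32 + (-9 - 3))*(-4) = (-32 - 12)*(-4) = -44*(-4) = 176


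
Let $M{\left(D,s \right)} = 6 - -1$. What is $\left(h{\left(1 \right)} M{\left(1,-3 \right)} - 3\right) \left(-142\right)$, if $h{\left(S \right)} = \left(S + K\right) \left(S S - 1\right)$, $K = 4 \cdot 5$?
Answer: $426$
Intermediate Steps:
$M{\left(D,s \right)} = 7$ ($M{\left(D,s \right)} = 6 + 1 = 7$)
$K = 20$
$h{\left(S \right)} = \left(-1 + S^{2}\right) \left(20 + S\right)$ ($h{\left(S \right)} = \left(S + 20\right) \left(S S - 1\right) = \left(20 + S\right) \left(S^{2} - 1\right) = \left(20 + S\right) \left(-1 + S^{2}\right) = \left(-1 + S^{2}\right) \left(20 + S\right)$)
$\left(h{\left(1 \right)} M{\left(1,-3 \right)} - 3\right) \left(-142\right) = \left(\left(-20 + 1^{3} - 1 + 20 \cdot 1^{2}\right) 7 - 3\right) \left(-142\right) = \left(\left(-20 + 1 - 1 + 20 \cdot 1\right) 7 - 3\right) \left(-142\right) = \left(\left(-20 + 1 - 1 + 20\right) 7 - 3\right) \left(-142\right) = \left(0 \cdot 7 - 3\right) \left(-142\right) = \left(0 - 3\right) \left(-142\right) = \left(-3\right) \left(-142\right) = 426$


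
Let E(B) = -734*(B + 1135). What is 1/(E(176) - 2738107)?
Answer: -1/3700381 ≈ -2.7024e-7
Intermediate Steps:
E(B) = -833090 - 734*B (E(B) = -734*(1135 + B) = -833090 - 734*B)
1/(E(176) - 2738107) = 1/((-833090 - 734*176) - 2738107) = 1/((-833090 - 129184) - 2738107) = 1/(-962274 - 2738107) = 1/(-3700381) = -1/3700381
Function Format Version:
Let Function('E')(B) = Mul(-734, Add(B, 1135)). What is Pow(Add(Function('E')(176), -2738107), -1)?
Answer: Rational(-1, 3700381) ≈ -2.7024e-7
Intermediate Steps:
Function('E')(B) = Add(-833090, Mul(-734, B)) (Function('E')(B) = Mul(-734, Add(1135, B)) = Add(-833090, Mul(-734, B)))
Pow(Add(Function('E')(176), -2738107), -1) = Pow(Add(Add(-833090, Mul(-734, 176)), -2738107), -1) = Pow(Add(Add(-833090, -129184), -2738107), -1) = Pow(Add(-962274, -2738107), -1) = Pow(-3700381, -1) = Rational(-1, 3700381)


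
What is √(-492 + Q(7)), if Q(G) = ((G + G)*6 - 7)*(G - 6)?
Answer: I*√415 ≈ 20.372*I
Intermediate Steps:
Q(G) = (-7 + 12*G)*(-6 + G) (Q(G) = ((2*G)*6 - 7)*(-6 + G) = (12*G - 7)*(-6 + G) = (-7 + 12*G)*(-6 + G))
√(-492 + Q(7)) = √(-492 + (42 - 79*7 + 12*7²)) = √(-492 + (42 - 553 + 12*49)) = √(-492 + (42 - 553 + 588)) = √(-492 + 77) = √(-415) = I*√415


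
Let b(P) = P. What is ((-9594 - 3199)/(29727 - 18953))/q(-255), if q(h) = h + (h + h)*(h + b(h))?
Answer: -12793/2799570030 ≈ -4.5696e-6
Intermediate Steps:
q(h) = h + 4*h² (q(h) = h + (h + h)*(h + h) = h + (2*h)*(2*h) = h + 4*h²)
((-9594 - 3199)/(29727 - 18953))/q(-255) = ((-9594 - 3199)/(29727 - 18953))/((-255*(1 + 4*(-255)))) = (-12793/10774)/((-255*(1 - 1020))) = (-12793*1/10774)/((-255*(-1019))) = -12793/10774/259845 = -12793/10774*1/259845 = -12793/2799570030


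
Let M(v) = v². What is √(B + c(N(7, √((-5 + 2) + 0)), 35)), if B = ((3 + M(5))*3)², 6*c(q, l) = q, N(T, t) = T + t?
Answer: √(254058 + 6*I*√3)/6 ≈ 84.007 + 0.0017182*I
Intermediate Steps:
c(q, l) = q/6
B = 7056 (B = ((3 + 5²)*3)² = ((3 + 25)*3)² = (28*3)² = 84² = 7056)
√(B + c(N(7, √((-5 + 2) + 0)), 35)) = √(7056 + (7 + √((-5 + 2) + 0))/6) = √(7056 + (7 + √(-3 + 0))/6) = √(7056 + (7 + √(-3))/6) = √(7056 + (7 + I*√3)/6) = √(7056 + (7/6 + I*√3/6)) = √(42343/6 + I*√3/6)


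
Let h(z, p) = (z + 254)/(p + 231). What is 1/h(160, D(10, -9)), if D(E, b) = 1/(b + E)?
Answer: 116/207 ≈ 0.56039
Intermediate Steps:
D(E, b) = 1/(E + b)
h(z, p) = (254 + z)/(231 + p)
1/h(160, D(10, -9)) = 1/((254 + 160)/(231 + 1/(10 - 9))) = 1/(414/(231 + 1/1)) = 1/(414/(231 + 1)) = 1/(414/232) = 1/((1/232)*414) = 1/(207/116) = 116/207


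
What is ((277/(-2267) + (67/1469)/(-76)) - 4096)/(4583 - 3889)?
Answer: -1036716176285/175649281912 ≈ -5.9022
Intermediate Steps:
((277/(-2267) + (67/1469)/(-76)) - 4096)/(4583 - 3889) = ((277*(-1/2267) + (67*(1/1469))*(-1/76)) - 4096)/694 = ((-277/2267 + (67/1469)*(-1/76)) - 4096)*(1/694) = ((-277/2267 - 67/111644) - 4096)*(1/694) = (-31077277/253096948 - 4096)*(1/694) = -1036716176285/253096948*1/694 = -1036716176285/175649281912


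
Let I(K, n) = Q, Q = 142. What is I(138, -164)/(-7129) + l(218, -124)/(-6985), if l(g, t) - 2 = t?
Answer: -122132/49796065 ≈ -0.0024526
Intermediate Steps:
I(K, n) = 142
l(g, t) = 2 + t
I(138, -164)/(-7129) + l(218, -124)/(-6985) = 142/(-7129) + (2 - 124)/(-6985) = 142*(-1/7129) - 122*(-1/6985) = -142/7129 + 122/6985 = -122132/49796065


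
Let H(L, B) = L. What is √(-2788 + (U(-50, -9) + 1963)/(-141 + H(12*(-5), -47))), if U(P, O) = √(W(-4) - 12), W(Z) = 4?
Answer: √(-113032551 - 402*I*√2)/201 ≈ 0.00013302 - 52.894*I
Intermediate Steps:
U(P, O) = 2*I*√2 (U(P, O) = √(4 - 12) = √(-8) = 2*I*√2)
√(-2788 + (U(-50, -9) + 1963)/(-141 + H(12*(-5), -47))) = √(-2788 + (2*I*√2 + 1963)/(-141 + 12*(-5))) = √(-2788 + (1963 + 2*I*√2)/(-141 - 60)) = √(-2788 + (1963 + 2*I*√2)/(-201)) = √(-2788 + (1963 + 2*I*√2)*(-1/201)) = √(-2788 + (-1963/201 - 2*I*√2/201)) = √(-562351/201 - 2*I*√2/201)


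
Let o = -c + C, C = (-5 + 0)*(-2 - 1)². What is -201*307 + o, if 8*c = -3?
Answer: -494013/8 ≈ -61752.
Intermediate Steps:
c = -3/8 (c = (⅛)*(-3) = -3/8 ≈ -0.37500)
C = -45 (C = -5*(-3)² = -5*9 = -45)
o = -357/8 (o = -1*(-3/8) - 45 = 3/8 - 45 = -357/8 ≈ -44.625)
-201*307 + o = -201*307 - 357/8 = -61707 - 357/8 = -494013/8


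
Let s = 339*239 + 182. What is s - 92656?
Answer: -11453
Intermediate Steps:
s = 81203 (s = 81021 + 182 = 81203)
s - 92656 = 81203 - 92656 = -11453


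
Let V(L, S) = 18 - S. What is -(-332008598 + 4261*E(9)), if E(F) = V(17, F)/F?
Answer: 332004337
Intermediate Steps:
E(F) = (18 - F)/F
-(-332008598 + 4261*E(9)) = -4261/(1/(-77918 + (18 - 1*9)/9)) = -(-332008598 + 4261*(18 - 9)/9) = -4261/(1/(-77918 + (⅑)*9)) = -4261/(1/(-77918 + 1)) = -4261/(1/(-77917)) = -4261/(-1/77917) = -4261*(-77917) = 332004337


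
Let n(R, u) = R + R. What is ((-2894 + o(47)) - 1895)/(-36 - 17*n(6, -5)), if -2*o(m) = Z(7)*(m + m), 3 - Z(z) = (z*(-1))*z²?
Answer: 7017/80 ≈ 87.713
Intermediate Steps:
Z(z) = 3 + z³ (Z(z) = 3 - z*(-1)*z² = 3 - (-z)*z² = 3 - (-1)*z³ = 3 + z³)
o(m) = -346*m (o(m) = -(3 + 7³)*(m + m)/2 = -(3 + 343)*2*m/2 = -173*2*m = -346*m)
n(R, u) = 2*R
((-2894 + o(47)) - 1895)/(-36 - 17*n(6, -5)) = ((-2894 - 346*47) - 1895)/(-36 - 34*6) = ((-2894 - 16262) - 1895)/(-36 - 17*12) = (-19156 - 1895)/(-36 - 204) = -21051/(-240) = -21051*(-1/240) = 7017/80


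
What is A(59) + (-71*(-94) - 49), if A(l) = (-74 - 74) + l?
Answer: 6536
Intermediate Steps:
A(l) = -148 + l
A(59) + (-71*(-94) - 49) = (-148 + 59) + (-71*(-94) - 49) = -89 + (6674 - 49) = -89 + 6625 = 6536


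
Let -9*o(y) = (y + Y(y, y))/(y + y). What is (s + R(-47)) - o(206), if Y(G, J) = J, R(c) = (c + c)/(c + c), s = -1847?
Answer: -16613/9 ≈ -1845.9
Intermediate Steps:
R(c) = 1 (R(c) = (2*c)/((2*c)) = (2*c)*(1/(2*c)) = 1)
o(y) = -1/9 (o(y) = -(y + y)/(9*(y + y)) = -2*y/(9*(2*y)) = -2*y*1/(2*y)/9 = -1/9*1 = -1/9)
(s + R(-47)) - o(206) = (-1847 + 1) - 1*(-1/9) = -1846 + 1/9 = -16613/9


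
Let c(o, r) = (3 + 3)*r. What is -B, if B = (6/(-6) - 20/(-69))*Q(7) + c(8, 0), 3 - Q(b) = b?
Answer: -196/69 ≈ -2.8406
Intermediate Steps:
Q(b) = 3 - b
c(o, r) = 6*r
B = 196/69 (B = (6/(-6) - 20/(-69))*(3 - 1*7) + 6*0 = (6*(-⅙) - 20*(-1/69))*(3 - 7) + 0 = (-1 + 20/69)*(-4) + 0 = -49/69*(-4) + 0 = 196/69 + 0 = 196/69 ≈ 2.8406)
-B = -1*196/69 = -196/69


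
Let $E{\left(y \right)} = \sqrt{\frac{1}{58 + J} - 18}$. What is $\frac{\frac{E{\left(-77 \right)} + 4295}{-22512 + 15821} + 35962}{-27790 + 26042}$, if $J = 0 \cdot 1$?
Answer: $- \frac{240617447}{11695868} + \frac{i \sqrt{60494}}{678360344} \approx -20.573 + 3.6257 \cdot 10^{-7} i$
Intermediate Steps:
$J = 0$
$E{\left(y \right)} = \frac{i \sqrt{60494}}{58}$ ($E{\left(y \right)} = \sqrt{\frac{1}{58 + 0} - 18} = \sqrt{\frac{1}{58} - 18} = \sqrt{- \frac{1043}{58}} = \frac{i \sqrt{60494}}{58}$)
$\frac{\frac{E{\left(-77 \right)} + 4295}{-22512 + 15821} + 35962}{-27790 + 26042} = \frac{\frac{\frac{i \sqrt{60494}}{58} + 4295}{-22512 + 15821} + 35962}{-27790 + 26042} = \frac{\frac{4295 + \frac{i \sqrt{60494}}{58}}{-6691} + 35962}{-1748} = \left(\left(4295 + \frac{i \sqrt{60494}}{58}\right) \left(- \frac{1}{6691}\right) + 35962\right) \left(- \frac{1}{1748}\right) = \left(\left(- \frac{4295}{6691} - \frac{i \sqrt{60494}}{388078}\right) + 35962\right) \left(- \frac{1}{1748}\right) = \left(\frac{240617447}{6691} - \frac{i \sqrt{60494}}{388078}\right) \left(- \frac{1}{1748}\right) = - \frac{240617447}{11695868} + \frac{i \sqrt{60494}}{678360344}$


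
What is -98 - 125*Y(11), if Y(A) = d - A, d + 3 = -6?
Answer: 2402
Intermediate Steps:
d = -9 (d = -3 - 6 = -9)
Y(A) = -9 - A
-98 - 125*Y(11) = -98 - 125*(-9 - 1*11) = -98 - 125*(-9 - 11) = -98 - 125*(-20) = -98 + 2500 = 2402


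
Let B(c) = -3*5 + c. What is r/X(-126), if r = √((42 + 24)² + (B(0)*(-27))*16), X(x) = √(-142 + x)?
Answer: -3*I*√20167/67 ≈ -6.3587*I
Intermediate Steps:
B(c) = -15 + c
r = 6*√301 (r = √((42 + 24)² + ((-15 + 0)*(-27))*16) = √(66² - 15*(-27)*16) = √(4356 + 405*16) = √(4356 + 6480) = √10836 = 6*√301 ≈ 104.10)
r/X(-126) = (6*√301)/(√(-142 - 126)) = (6*√301)/(√(-268)) = (6*√301)/((2*I*√67)) = (6*√301)*(-I*√67/134) = -3*I*√20167/67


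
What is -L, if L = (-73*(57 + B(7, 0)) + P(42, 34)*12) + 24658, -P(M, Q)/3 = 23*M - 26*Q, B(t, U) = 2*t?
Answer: -16523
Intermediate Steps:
P(M, Q) = -69*M + 78*Q (P(M, Q) = -3*(23*M - 26*Q) = -3*(-26*Q + 23*M) = -69*M + 78*Q)
L = 16523 (L = (-73*(57 + 2*7) + (-69*42 + 78*34)*12) + 24658 = (-73*(57 + 14) + (-2898 + 2652)*12) + 24658 = (-73*71 - 246*12) + 24658 = (-5183 - 2952) + 24658 = -8135 + 24658 = 16523)
-L = -1*16523 = -16523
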